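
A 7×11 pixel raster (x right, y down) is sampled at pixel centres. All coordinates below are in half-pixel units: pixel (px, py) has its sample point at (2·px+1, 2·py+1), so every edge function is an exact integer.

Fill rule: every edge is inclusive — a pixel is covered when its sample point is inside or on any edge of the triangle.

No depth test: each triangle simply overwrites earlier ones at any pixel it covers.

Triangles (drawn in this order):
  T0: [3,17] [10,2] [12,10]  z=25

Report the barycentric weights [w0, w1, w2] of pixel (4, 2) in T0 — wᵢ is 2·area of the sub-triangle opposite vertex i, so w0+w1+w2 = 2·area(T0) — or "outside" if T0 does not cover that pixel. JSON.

T0:
  2·area = 86
  edge (3, 17)→(10, 2): d=(7,-15) inclusive
  edge (10, 2)→(12, 10): d=(2,8) inclusive
  edge (12, 10)→(3, 17): d=(-9,7) inclusive
    (4,2)@(9, 5): e=[6,14,66] → █
    (5,2)@(11, 5): e=[36,-2,52] → ·
    (4,3)@(9, 7): e=[20,18,48] → █
    (5,3)@(11, 7): e=[50,2,34] → █
    (6,3)@(13, 7): e=[80,-14,20] → ·
    (3,4)@(7, 9): e=[4,38,44] → █
    (6,4)@(13, 9): e=[94,-10,2] → ·
    (3,5)@(7, 11): e=[18,42,26] → █
    (5,5)@(11, 11): e=[78,10,-2] → ·
    (2,6)@(5, 13): e=[2,62,22] → █
    (4,6)@(9, 13): e=[62,30,-6] → ·
    (2,7)@(5, 15): e=[16,66,4] → █
    (1,8)@(3, 17): e=[0,86,0] → █  [on edge]
  covered (12 px):
    · · · · · · ·
    · · · · · · ·
    · · · · █ · ·
    · · · · █ █ ·
    · · · █ █ █ ·
    · · · █ █ · ·
    · · █ █ · · ·
    · · █ · · · ·
    · █ · · · · ·
    · · · · · · ·
    · · · · · · ·

Final: [14,66,6]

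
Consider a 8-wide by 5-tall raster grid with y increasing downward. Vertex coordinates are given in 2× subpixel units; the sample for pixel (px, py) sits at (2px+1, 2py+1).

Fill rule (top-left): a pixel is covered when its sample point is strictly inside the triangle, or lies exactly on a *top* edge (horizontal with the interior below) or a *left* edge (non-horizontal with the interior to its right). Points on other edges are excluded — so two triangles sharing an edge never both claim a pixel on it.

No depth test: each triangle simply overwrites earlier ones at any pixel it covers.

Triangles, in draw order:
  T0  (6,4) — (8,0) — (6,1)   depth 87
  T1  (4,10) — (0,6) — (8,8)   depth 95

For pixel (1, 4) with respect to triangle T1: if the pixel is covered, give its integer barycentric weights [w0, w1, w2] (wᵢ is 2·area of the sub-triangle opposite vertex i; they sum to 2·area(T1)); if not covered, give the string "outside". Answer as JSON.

T0:
  2·area = 6  (B↔C swapped to make it positive)
  edge (6, 4)→(6, 1): d=(0,-3) top-left  bias=+0
  edge (6, 1)→(8, 0): d=(2,-1) top-left  bias=+0
  edge (8, 0)→(6, 4): d=(-2,4) right/bottom  bias=-1
    (3,0)@(7, 1): e=[3,1,2] → █
    (4,0)@(9, 1): e=[9,3,-6] → ·
    (3,1)@(7, 3): e=[3,5,-2] → ·
  covered (1 px):
    · · · █ · · · ·
    · · · · · · · ·
    · · · · · · · ·
    · · · · · · · ·
    · · · · · · · ·
T1:
  2·area = 24
  edge (4, 10)→(0, 6): d=(-4,-4) top-left  bias=+0
  edge (0, 6)→(8, 8): d=(8,2) right/bottom  bias=-1
  edge (8, 8)→(4, 10): d=(-4,2) right/bottom  bias=-1
    (0,3)@(1, 7): e=[0,6,18] → █  [on edge]
    (1,3)@(3, 7): e=[8,2,14] → █
    (2,3)@(5, 7): e=[16,-2,10] → ·
    (0,4)@(1, 9): e=[-8,22,10] → ·
    (1,4)@(3, 9): e=[0,18,6] → █  [on edge]
    (2,4)@(5, 9): e=[8,14,2] → █
    (3,4)@(7, 9): e=[16,10,-2] → ·
  covered (4 px):
    · · · · · · · ·
    · · · · · · · ·
    · · · · · · · ·
    █ █ · · · · · ·
    · █ █ · · · · ·

Result: [18,6,0]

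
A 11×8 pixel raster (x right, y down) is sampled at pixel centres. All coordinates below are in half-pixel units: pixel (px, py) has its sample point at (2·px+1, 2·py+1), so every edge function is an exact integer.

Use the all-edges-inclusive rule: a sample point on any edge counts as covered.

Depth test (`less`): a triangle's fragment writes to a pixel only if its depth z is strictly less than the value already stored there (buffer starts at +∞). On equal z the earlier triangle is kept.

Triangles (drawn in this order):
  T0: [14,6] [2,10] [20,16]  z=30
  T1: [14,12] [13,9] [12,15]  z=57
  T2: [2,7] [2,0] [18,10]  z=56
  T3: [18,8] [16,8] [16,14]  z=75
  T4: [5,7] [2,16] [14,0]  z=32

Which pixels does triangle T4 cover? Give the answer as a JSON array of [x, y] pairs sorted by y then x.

T0:
  2·area = 144  (B↔C swapped to make it positive)
  edge (14, 6)→(20, 16): d=(6,10) inclusive
  edge (20, 16)→(2, 10): d=(-18,-6) inclusive
  edge (2, 10)→(14, 6): d=(12,-4) inclusive
    (5,0)@(11, 1): e=[0,216,-72] → .  [on edge]
    (8,2)@(17, 5): e=[-36,180,0] → .  [on edge]
    (5,3)@(11, 7): e=[36,108,0] → X  [on edge]
    (6,3)@(13, 7): e=[16,120,8] → X
    (7,3)@(15, 7): e=[-4,132,16] → .
    (2,4)@(5, 9): e=[108,36,0] → X  [on edge]
    (3,4)@(7, 9): e=[88,48,8] → X
    (4,4)@(9, 9): e=[68,60,16] → X
    (7,4)@(15, 9): e=[8,96,40] → X
    (8,4)@(17, 9): e=[-12,108,48] → .
    (2,5)@(5, 11): e=[120,0,24] → X  [on edge]
    (8,5)@(17, 11): e=[0,72,72] → X  [on edge]
    (5,6)@(11, 13): e=[72,0,72] → X  [on edge]
    (8,7)@(17, 15): e=[24,0,120] → X  [on edge]
  covered (21 px):
    . . . . . . . . . . .
    . . . . . . . . . . .
    . . . . . . . . . . .
    . . . . . X X . . . .
    . . X X X X X X . . .
    . . X X X X X X X . .
    . . . . . X X X X . .
    . . . . . . . . X X .
T1:
  2·area = 9  (B↔C swapped to make it positive)
  edge (14, 12)→(12, 15): d=(-2,3) inclusive
  edge (12, 15)→(13, 9): d=(1,-6) inclusive
  edge (13, 9)→(14, 12): d=(1,3) inclusive
    (5,1)@(11, 3): e=[27,-18,0] → .  [on edge]
    (6,4)@(13, 9): e=[9,0,0] → X  [on edge]
    (7,4)@(15, 9): e=[3,12,-6] → .
    (6,5)@(13, 11): e=[5,2,2] → X
    (7,5)@(15, 11): e=[-1,14,-4] → .
    (6,6)@(13, 13): e=[1,4,4] → X
    (7,6)@(15, 13): e=[-5,16,-2] → .
    (6,7)@(13, 15): e=[-3,6,6] → .
    (7,7)@(15, 15): e=[-9,18,0] → .  [on edge]
  covered (3 px):
    . . . . . . . . . . .
    . . . . . . . . . . .
    . . . . . . . . . . .
    . . . . . . . . . . .
    . . . . . . X . . . .
    . . . . . . X . . . .
    . . . . . . X . . . .
    . . . . . . . . . . .
T2:
  2·area = 112
  edge (2, 7)→(2, 0): d=(0,-7) inclusive
  edge (2, 0)→(18, 10): d=(16,10) inclusive
  edge (18, 10)→(2, 7): d=(-16,-3) inclusive
    (1,0)@(3, 1): e=[7,6,99] → X
    (2,0)@(5, 1): e=[21,-14,105] → .
    (1,1)@(3, 3): e=[7,38,67] → X
    (2,1)@(5, 3): e=[21,18,73] → X
    (3,1)@(7, 3): e=[35,-2,79] → .
    (1,2)@(3, 5): e=[7,70,35] → X
    (3,2)@(7, 5): e=[35,30,47] → X
    (4,2)@(9, 5): e=[49,10,53] → X
    (5,2)@(11, 5): e=[63,-10,59] → .
    (1,3)@(3, 7): e=[7,102,3] → X
    (5,3)@(11, 7): e=[63,22,27] → X
    (6,3)@(13, 7): e=[77,2,33] → X
  covered (15 px):
    . X . . . . . . . . .
    . X X . . . . . . . .
    . X X X X . . . . . .
    . X X X X X X . . . .
    . . . . . . X X . . .
    . . . . . . . . . . .
    . . . . . . . . . . .
    . . . . . . . . . . .
T3:
  2·area = 12  (B↔C swapped to make it positive)
  edge (18, 8)→(16, 14): d=(-2,6) inclusive
  edge (16, 14)→(16, 8): d=(0,-6) inclusive
  edge (16, 8)→(18, 8): d=(2,0) inclusive
    (9,2)@(19, 5): e=[0,18,-6] → .  [on edge]
    (8,4)@(17, 9): e=[4,6,2] → X
    (9,4)@(19, 9): e=[-8,18,2] → .
    (8,5)@(17, 11): e=[0,6,6] → X  [on edge]
    (9,5)@(19, 11): e=[-12,18,6] → .
    (8,6)@(17, 13): e=[-4,6,10] → .
  covered (2 px):
    . . . . . . . . . . .
    . . . . . . . . . . .
    . . . . . . . . . . .
    . . . . . . . . . . .
    . . . . . . . . X . .
    . . . . . . . . X . .
    . . . . . . . . . . .
    . . . . . . . . . . .
T4:
  2·area = 60  (B↔C swapped to make it positive)
  edge (5, 7)→(14, 0): d=(9,-7) inclusive
  edge (14, 0)→(2, 16): d=(-12,16) inclusive
  edge (2, 16)→(5, 7): d=(3,-9) inclusive
    (3,0)@(7, 1): e=[-40,100,0] → .  [on edge]
    (6,0)@(13, 1): e=[2,4,54] → X
    (7,0)@(15, 1): e=[16,-28,72] → .
    (5,1)@(11, 3): e=[6,12,42] → X
    (6,1)@(13, 3): e=[20,-20,60] → .
    (4,2)@(9, 5): e=[10,20,30] → X
    (5,2)@(11, 5): e=[24,-12,48] → .
    (2,3)@(5, 7): e=[0,60,0] → X  [on edge]
    (3,3)@(7, 7): e=[14,28,18] → X
    (4,3)@(9, 7): e=[28,-4,36] → .
    (2,4)@(5, 9): e=[18,36,6] → X
    (4,4)@(9, 9): e=[46,-28,42] → .
    (1,6)@(3, 13): e=[40,20,0] → X  [on edge]
  covered (9 px):
    . . . . . . X . . . .
    . . . . . X . . . . .
    . . . . X . . . . . .
    . . X X . . . . . . .
    . . X X . . . . . . .
    . . X . . . . . . . .
    . X . . . . . . . . .
    . . . . . . . . . . .

Final: [[6,0],[5,1],[4,2],[2,3],[3,3],[2,4],[3,4],[2,5],[1,6]]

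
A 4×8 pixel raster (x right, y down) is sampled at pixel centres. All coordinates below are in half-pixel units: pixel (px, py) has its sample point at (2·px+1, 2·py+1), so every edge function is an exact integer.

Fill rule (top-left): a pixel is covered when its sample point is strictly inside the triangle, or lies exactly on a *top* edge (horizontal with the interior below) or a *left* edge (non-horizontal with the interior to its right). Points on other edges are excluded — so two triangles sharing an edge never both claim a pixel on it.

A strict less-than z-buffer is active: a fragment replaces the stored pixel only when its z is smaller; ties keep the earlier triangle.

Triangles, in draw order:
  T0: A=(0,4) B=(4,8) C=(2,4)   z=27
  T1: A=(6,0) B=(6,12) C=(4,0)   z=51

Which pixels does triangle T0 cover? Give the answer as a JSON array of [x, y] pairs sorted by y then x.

T0:
  2·area = 8  (B↔C swapped to make it positive)
  edge (0, 4)→(2, 4): d=(2,0) top-left  bias=+0
  edge (2, 4)→(4, 8): d=(2,4) right/bottom  bias=-1
  edge (4, 8)→(0, 4): d=(-4,-4) top-left  bias=+0
    (0,2)@(1, 5): e=[2,6,0] → █  [on edge]
    (1,2)@(3, 5): e=[2,-2,8] → ·
    (0,3)@(1, 7): e=[6,10,-8] → ·
    (1,3)@(3, 7): e=[6,2,0] → █  [on edge]
    (2,3)@(5, 7): e=[6,-6,8] → ·
    (1,4)@(3, 9): e=[10,6,-8] → ·
    (2,4)@(5, 9): e=[10,-2,0] → ·  [on edge]
    (3,5)@(7, 11): e=[14,-6,0] → ·  [on edge]
  covered (2 px):
    · · · ·
    · · · ·
    █ · · ·
    · █ · ·
    · · · ·
    · · · ·
    · · · ·
    · · · ·
T1:
  2·area = 24
  edge (6, 0)→(6, 12): d=(0,12) right/bottom  bias=-1
  edge (6, 12)→(4, 0): d=(-2,-12) top-left  bias=+0
  edge (4, 0)→(6, 0): d=(2,0) top-left  bias=+0
    (2,0)@(5, 1): e=[12,10,2] → █
    (3,0)@(7, 1): e=[-12,34,2] → ·
    (2,1)@(5, 3): e=[12,6,6] → █
    (3,1)@(7, 3): e=[-12,30,6] → ·
    (2,2)@(5, 5): e=[12,2,10] → █
    (3,2)@(7, 5): e=[-12,26,10] → ·
    (2,3)@(5, 7): e=[12,-2,14] → ·
  covered (3 px):
    · · █ ·
    · · █ ·
    · · █ ·
    · · · ·
    · · · ·
    · · · ·
    · · · ·
    · · · ·

Answer: [[0,2],[1,3]]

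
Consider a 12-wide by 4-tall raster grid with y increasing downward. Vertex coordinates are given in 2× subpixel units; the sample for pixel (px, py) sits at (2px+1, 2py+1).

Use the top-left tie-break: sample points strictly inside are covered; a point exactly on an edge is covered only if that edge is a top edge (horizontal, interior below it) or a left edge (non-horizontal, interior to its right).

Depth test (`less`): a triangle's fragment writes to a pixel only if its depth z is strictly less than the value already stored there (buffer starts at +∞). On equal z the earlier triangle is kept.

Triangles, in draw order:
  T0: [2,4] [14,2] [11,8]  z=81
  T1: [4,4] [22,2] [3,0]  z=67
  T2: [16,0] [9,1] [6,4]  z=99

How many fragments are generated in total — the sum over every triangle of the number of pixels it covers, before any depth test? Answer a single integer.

T0:
  2·area = 66
  edge (2, 4)→(14, 2): d=(12,-2) top-left  bias=+0
  edge (14, 2)→(11, 8): d=(-3,6) right/bottom  bias=-1
  edge (11, 8)→(2, 4): d=(-9,-4) top-left  bias=+0
    (4,1)@(9, 3): e=[2,27,37] → █
    (5,1)@(11, 3): e=[6,15,45] → █
    (6,1)@(13, 3): e=[10,3,53] → █
    (7,1)@(15, 3): e=[14,-9,61] → ·
    (2,2)@(5, 5): e=[18,45,3] → █
    (3,2)@(7, 5): e=[22,33,11] → █
    (6,2)@(13, 5): e=[34,-3,35] → ·
    (2,3)@(5, 7): e=[42,39,-15] → ·
    (3,3)@(7, 7): e=[46,27,-7] → ·
    (4,3)@(9, 7): e=[50,15,1] → █
    (6,3)@(13, 7): e=[58,-9,17] → ·
  covered (9 px):
    · · · · · · · · · · · ·
    · · · · █ █ █ · · · · ·
    · · █ █ █ █ · · · · · ·
    · · · · █ █ · · · · · ·
T1:
  2·area = 74  (B↔C swapped to make it positive)
  edge (4, 4)→(3, 0): d=(-1,-4) top-left  bias=+0
  edge (3, 0)→(22, 2): d=(19,2) right/bottom  bias=-1
  edge (22, 2)→(4, 4): d=(-18,2) right/bottom  bias=-1
    (2,0)@(5, 1): e=[7,15,52] → █
    (3,0)@(7, 1): e=[15,11,48] → █
    (4,0)@(9, 1): e=[23,7,44] → █
    (5,0)@(11, 1): e=[31,3,40] → █
    (6,0)@(13, 1): e=[39,-1,36] → ·
    (2,1)@(5, 3): e=[5,53,16] → █
    (6,1)@(13, 3): e=[37,37,0] → ·  [on edge]
    (2,2)@(5, 5): e=[3,91,-20] → ·
    (3,2)@(7, 5): e=[11,87,-24] → ·
    (4,2)@(9, 5): e=[19,83,-28] → ·
    (5,2)@(11, 5): e=[27,79,-32] → ·
  covered (8 px):
    · · █ █ █ █ · · · · · ·
    · · █ █ █ █ · · · · · ·
    · · · · · · · · · · · ·
    · · · · · · · · · · · ·
T2:
  2·area = 18  (B↔C swapped to make it positive)
  edge (16, 0)→(6, 4): d=(-10,4) right/bottom  bias=-1
  edge (6, 4)→(9, 1): d=(3,-3) top-left  bias=+0
  edge (9, 1)→(16, 0): d=(7,-1) top-left  bias=+0
    (4,0)@(9, 1): e=[18,0,0] → █  [on edge]
    (5,0)@(11, 1): e=[10,6,2] → █
    (6,0)@(13, 1): e=[2,12,4] → █
    (7,0)@(15, 1): e=[-6,18,6] → ·
    (3,1)@(7, 3): e=[6,0,12] → █  [on edge]
    (4,1)@(9, 3): e=[-2,6,14] → ·
    (5,1)@(11, 3): e=[-10,12,16] → ·
    (6,1)@(13, 3): e=[-18,18,18] → ·
    (2,2)@(5, 5): e=[-6,0,24] → ·  [on edge]
    (3,2)@(7, 5): e=[-14,6,26] → ·
    (1,3)@(3, 7): e=[-18,0,36] → ·  [on edge]
  covered (4 px):
    · · · · █ █ █ · · · · ·
    · · · █ · · · · · · · ·
    · · · · · · · · · · · ·
    · · · · · · · · · · · ·

Result: 21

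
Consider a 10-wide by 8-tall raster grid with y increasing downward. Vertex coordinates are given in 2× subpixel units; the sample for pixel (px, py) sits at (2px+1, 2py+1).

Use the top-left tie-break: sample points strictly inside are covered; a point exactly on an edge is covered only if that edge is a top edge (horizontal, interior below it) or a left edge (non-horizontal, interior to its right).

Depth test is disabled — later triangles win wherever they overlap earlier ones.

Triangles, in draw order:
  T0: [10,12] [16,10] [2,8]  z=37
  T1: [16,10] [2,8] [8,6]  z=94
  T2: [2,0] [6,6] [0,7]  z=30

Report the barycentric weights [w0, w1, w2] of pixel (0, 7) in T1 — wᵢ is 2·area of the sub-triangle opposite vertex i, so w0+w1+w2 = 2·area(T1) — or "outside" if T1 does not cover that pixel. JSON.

T0:
  2·area = 40  (B↔C swapped to make it positive)
  edge (10, 12)→(2, 8): d=(-8,-4) top-left  bias=+0
  edge (2, 8)→(16, 10): d=(14,2) right/bottom  bias=-1
  edge (16, 10)→(10, 12): d=(-6,2) right/bottom  bias=-1
    (2,4)@(5, 9): e=[4,8,28] → #
    (3,4)@(7, 9): e=[12,4,24] → #
    (4,4)@(9, 9): e=[20,0,20] → ·  [on edge]
    (9,4)@(19, 9): e=[60,-20,0] → ·  [on edge]
    (2,5)@(5, 11): e=[-12,36,16] → ·
    (3,5)@(7, 11): e=[-4,32,12] → ·
    (4,5)@(9, 11): e=[4,28,8] → #
    (5,5)@(11, 11): e=[12,24,4] → #
    (6,5)@(13, 11): e=[20,20,0] → ·  [on edge]
    (3,6)@(7, 13): e=[-20,60,0] → ·  [on edge]
    (4,6)@(9, 13): e=[-12,56,-4] → ·
    (5,6)@(11, 13): e=[-4,52,-8] → ·
    (0,7)@(1, 15): e=[-60,100,0] → ·  [on edge]
  covered (4 px):
    · · · · · · · · · ·
    · · · · · · · · · ·
    · · · · · · · · · ·
    · · · · · · · · · ·
    · · # # · · · · · ·
    · · · · # # · · · ·
    · · · · · · · · · ·
    · · · · · · · · · ·
T1:
  2·area = 40
  edge (16, 10)→(2, 8): d=(-14,-2) top-left  bias=+0
  edge (2, 8)→(8, 6): d=(6,-2) top-left  bias=+0
  edge (8, 6)→(16, 10): d=(8,4) right/bottom  bias=-1
    (8,1)@(17, 3): e=[100,0,-60] → ·  [on edge]
    (5,2)@(11, 5): e=[60,0,-20] → ·  [on edge]
    (2,3)@(5, 7): e=[20,0,20] → #  [on edge]
    (3,3)@(7, 7): e=[24,4,12] → #
    (4,3)@(9, 7): e=[28,8,4] → #
    (5,3)@(11, 7): e=[32,12,-4] → ·
    (2,4)@(5, 9): e=[-8,12,36] → ·
    (3,4)@(7, 9): e=[-4,16,28] → ·
    (4,4)@(9, 9): e=[0,20,20] → #  [on edge]
    (5,4)@(11, 9): e=[4,24,12] → #
    (6,4)@(13, 9): e=[8,28,4] → #
    (7,4)@(15, 9): e=[12,32,-4] → ·
  covered (6 px):
    · · · · · · · · · ·
    · · · · · · · · · ·
    · · · · · · · · · ·
    · · # # # · · · · ·
    · · · · # # # · · ·
    · · · · · · · · · ·
    · · · · · · · · · ·
    · · · · · · · · · ·
T2:
  2·area = 40
  edge (2, 0)→(6, 6): d=(4,6) right/bottom  bias=-1
  edge (6, 6)→(0, 7): d=(-6,1) right/bottom  bias=-1
  edge (0, 7)→(2, 0): d=(2,-7) top-left  bias=+0
    (1,1)@(3, 3): e=[6,21,13] → #
    (2,1)@(5, 3): e=[-6,19,27] → ·
    (0,2)@(1, 5): e=[26,11,3] → #
    (2,2)@(5, 5): e=[2,7,31] → #
    (3,2)@(7, 5): e=[-10,5,45] → ·
    (0,3)@(1, 7): e=[34,-1,7] → ·
    (1,3)@(3, 7): e=[22,-3,21] → ·
    (2,3)@(5, 7): e=[10,-5,35] → ·
  covered (4 px):
    · · · · · · · · · ·
    · # · · · · · · · ·
    # # # · · · · · · ·
    · · · · · · · · · ·
    · · · · · · · · · ·
    · · · · · · · · · ·
    · · · · · · · · · ·
    · · · · · · · · · ·

Final: "outside"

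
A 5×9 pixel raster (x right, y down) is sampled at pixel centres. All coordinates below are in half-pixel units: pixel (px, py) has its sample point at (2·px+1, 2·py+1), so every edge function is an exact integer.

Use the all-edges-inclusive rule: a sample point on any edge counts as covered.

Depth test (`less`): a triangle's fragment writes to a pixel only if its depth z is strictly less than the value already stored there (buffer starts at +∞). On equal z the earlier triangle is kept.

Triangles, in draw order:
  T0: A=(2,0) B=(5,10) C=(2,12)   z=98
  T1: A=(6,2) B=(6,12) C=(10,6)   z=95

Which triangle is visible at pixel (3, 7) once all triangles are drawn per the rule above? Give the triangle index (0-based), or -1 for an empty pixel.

T0:
  2·area = 36
  edge (2, 0)→(5, 10): d=(3,10) inclusive
  edge (5, 10)→(2, 12): d=(-3,2) inclusive
  edge (2, 12)→(2, 0): d=(0,-12) inclusive
    (1,2)@(3, 5): e=[5,19,12] → █
    (2,2)@(5, 5): e=[-15,15,36] → ·
    (1,3)@(3, 7): e=[11,13,12] → █
    (2,3)@(5, 7): e=[-9,9,36] → ·
    (1,4)@(3, 9): e=[17,7,12] → █
    (2,4)@(5, 9): e=[-3,3,36] → ·
    (1,5)@(3, 11): e=[23,1,12] → █
    (2,5)@(5, 11): e=[3,-3,36] → ·
    (1,6)@(3, 13): e=[29,-5,12] → ·
  covered (4 px):
    · · · · ·
    · · · · ·
    · █ · · ·
    · █ · · ·
    · █ · · ·
    · █ · · ·
    · · · · ·
    · · · · ·
    · · · · ·
T1:
  2·area = 40  (B↔C swapped to make it positive)
  edge (6, 2)→(10, 6): d=(4,4) inclusive
  edge (10, 6)→(6, 12): d=(-4,6) inclusive
  edge (6, 12)→(6, 2): d=(0,-10) inclusive
    (2,0)@(5, 1): e=[0,50,-10] → ·  [on edge]
    (3,1)@(7, 3): e=[0,30,10] → █  [on edge]
    (4,1)@(9, 3): e=[-8,18,30] → ·
    (3,2)@(7, 5): e=[8,22,10] → █
    (4,2)@(9, 5): e=[0,10,30] → █  [on edge]
    (3,3)@(7, 7): e=[16,14,10] → █
    (3,4)@(7, 9): e=[24,6,10] → █
    (4,4)@(9, 9): e=[16,-6,30] → ·
    (3,5)@(7, 11): e=[32,-2,10] → ·
  covered (6 px):
    · · · · ·
    · · · █ ·
    · · · █ █
    · · · █ █
    · · · █ ·
    · · · · ·
    · · · · ·
    · · · · ·
    · · · · ·

Z-buffer (winner per pixel, '.' = empty):
  . . . . .
  . . . 1 .
  . 0 . 1 1
  . 0 . 1 1
  . 0 . 1 .
  . 0 . . .
  . . . . .
  . . . . .
  . . . . .

Final: -1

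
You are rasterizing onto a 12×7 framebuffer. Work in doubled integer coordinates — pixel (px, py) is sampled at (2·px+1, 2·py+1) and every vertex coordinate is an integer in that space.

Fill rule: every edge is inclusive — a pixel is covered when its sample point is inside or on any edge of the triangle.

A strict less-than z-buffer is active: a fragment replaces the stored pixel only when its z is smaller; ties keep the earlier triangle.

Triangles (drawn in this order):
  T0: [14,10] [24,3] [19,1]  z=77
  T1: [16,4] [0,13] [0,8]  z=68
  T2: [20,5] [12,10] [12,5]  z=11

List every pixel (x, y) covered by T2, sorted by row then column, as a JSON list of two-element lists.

T0:
  2·area = 55  (B↔C swapped to make it positive)
  edge (14, 10)→(19, 1): d=(5,-9) inclusive
  edge (19, 1)→(24, 3): d=(5,2) inclusive
  edge (24, 3)→(14, 10): d=(-10,7) inclusive
    (9,0)@(19, 1): e=[0,0,55] → █  [on edge]
    (10,0)@(21, 1): e=[18,-4,41] → ·
    (9,1)@(19, 3): e=[10,10,35] → █
    (10,1)@(21, 3): e=[28,6,21] → █
    (11,1)@(23, 3): e=[46,2,7] → █
    (8,2)@(17, 5): e=[2,24,29] → █
    (11,2)@(23, 5): e=[56,12,-13] → ·
    (8,3)@(17, 7): e=[12,34,9] → █
    (9,3)@(19, 7): e=[30,30,-5] → ·
    (10,3)@(21, 7): e=[48,26,-19] → ·
    (7,4)@(15, 9): e=[4,48,3] → █
    (8,4)@(17, 9): e=[22,44,-11] → ·
  covered (9 px):
    · · · · · · · · · █ · ·
    · · · · · · · · · █ █ █
    · · · · · · · · █ █ █ ·
    · · · · · · · · █ · · ·
    · · · · · · · █ · · · ·
    · · · · · · · · · · · ·
    · · · · · · · · · · · ·
T1:
  2·area = 80
  edge (16, 4)→(0, 13): d=(-16,9) inclusive
  edge (0, 13)→(0, 8): d=(0,-5) inclusive
  edge (0, 8)→(16, 4): d=(16,-4) inclusive
    (6,2)@(13, 5): e=[11,65,4] → █
    (7,2)@(15, 5): e=[-7,75,12] → ·
    (2,3)@(5, 7): e=[51,25,4] → █
    (3,3)@(7, 7): e=[33,35,12] → █
    (4,3)@(9, 7): e=[15,45,20] → █
    (5,3)@(11, 7): e=[-3,55,28] → ·
    (6,3)@(13, 7): e=[-21,65,36] → ·
    (0,4)@(1, 9): e=[55,5,20] → █
    (1,4)@(3, 9): e=[37,15,28] → █
    (4,4)@(9, 9): e=[-17,45,52] → ·
    (0,5)@(1, 11): e=[23,5,52] → █
    (2,5)@(5, 11): e=[-13,25,68] → ·
  covered (10 px):
    · · · · · · · · · · · ·
    · · · · · · · · · · · ·
    · · · · · · █ · · · · ·
    · · █ █ █ · · · · · · ·
    █ █ █ █ · · · · · · · ·
    █ █ · · · · · · · · · ·
    · · · · · · · · · · · ·
T2:
  2·area = 40
  edge (20, 5)→(12, 10): d=(-8,5) inclusive
  edge (12, 10)→(12, 5): d=(0,-5) inclusive
  edge (12, 5)→(20, 5): d=(8,0) inclusive
    (0,2)@(1, 5): e=[95,-55,0] → ·  [on edge]
    (1,2)@(3, 5): e=[85,-45,0] → ·  [on edge]
    (2,2)@(5, 5): e=[75,-35,0] → ·  [on edge]
    (3,2)@(7, 5): e=[65,-25,0] → ·  [on edge]
    (4,2)@(9, 5): e=[55,-15,0] → ·  [on edge]
    (5,2)@(11, 5): e=[45,-5,0] → ·  [on edge]
    (6,2)@(13, 5): e=[35,5,0] → █  [on edge]
    (7,2)@(15, 5): e=[25,15,0] → █  [on edge]
    (8,2)@(17, 5): e=[15,25,0] → █  [on edge]
    (9,2)@(19, 5): e=[5,35,0] → █  [on edge]
    (10,2)@(21, 5): e=[-5,45,0] → ·  [on edge]
    (11,2)@(23, 5): e=[-15,55,0] → ·  [on edge]
  covered (7 px):
    · · · · · · · · · · · ·
    · · · · · · · · · · · ·
    · · · · · · █ █ █ █ · ·
    · · · · · · █ █ · · · ·
    · · · · · · █ · · · · ·
    · · · · · · · · · · · ·
    · · · · · · · · · · · ·

Answer: [[6,2],[7,2],[8,2],[9,2],[6,3],[7,3],[6,4]]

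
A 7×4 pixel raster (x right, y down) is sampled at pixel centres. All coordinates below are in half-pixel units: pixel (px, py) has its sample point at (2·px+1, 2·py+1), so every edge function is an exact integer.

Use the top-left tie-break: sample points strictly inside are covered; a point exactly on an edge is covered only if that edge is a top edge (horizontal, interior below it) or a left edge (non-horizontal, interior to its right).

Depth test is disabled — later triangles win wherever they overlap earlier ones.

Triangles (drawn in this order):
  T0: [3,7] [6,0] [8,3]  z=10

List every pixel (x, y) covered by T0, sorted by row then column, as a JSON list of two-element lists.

T0:
  2·area = 23
  edge (3, 7)→(6, 0): d=(3,-7) top-left  bias=+0
  edge (6, 0)→(8, 3): d=(2,3) right/bottom  bias=-1
  edge (8, 3)→(3, 7): d=(-5,4) right/bottom  bias=-1
    (2,1)@(5, 3): e=[2,9,12] → █
    (3,1)@(7, 3): e=[16,3,4] → █
    (4,1)@(9, 3): e=[30,-3,-4] → ·
    (2,2)@(5, 5): e=[8,13,2] → █
    (3,2)@(7, 5): e=[22,7,-6] → ·
    (1,3)@(3, 7): e=[0,23,0] → ·  [on edge]
    (2,3)@(5, 7): e=[14,17,-8] → ·
  covered (3 px):
    · · · · · · ·
    · · █ █ · · ·
    · · █ · · · ·
    · · · · · · ·

Result: [[2,1],[3,1],[2,2]]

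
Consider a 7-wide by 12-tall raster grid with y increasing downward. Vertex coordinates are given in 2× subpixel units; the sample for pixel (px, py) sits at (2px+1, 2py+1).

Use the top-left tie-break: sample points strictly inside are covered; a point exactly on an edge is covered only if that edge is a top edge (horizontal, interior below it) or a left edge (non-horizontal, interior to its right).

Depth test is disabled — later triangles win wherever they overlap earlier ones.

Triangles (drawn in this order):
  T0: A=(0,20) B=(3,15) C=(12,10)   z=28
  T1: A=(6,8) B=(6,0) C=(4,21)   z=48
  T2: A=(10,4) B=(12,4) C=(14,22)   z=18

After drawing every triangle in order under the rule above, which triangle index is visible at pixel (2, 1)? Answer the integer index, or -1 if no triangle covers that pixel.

T0:
  2·area = 30
  edge (0, 20)→(3, 15): d=(3,-5) top-left  bias=+0
  edge (3, 15)→(12, 10): d=(9,-5) top-left  bias=+0
  edge (12, 10)→(0, 20): d=(-12,10) right/bottom  bias=-1
    (4,2)@(9, 5): e=[0,-60,90] → .  [on edge]
    (3,6)@(7, 13): e=[14,2,14] → X
    (4,6)@(9, 13): e=[24,12,-6] → .
    (1,7)@(3, 15): e=[0,0,30] → X  [on edge]
    (2,7)@(5, 15): e=[10,10,10] → X
    (3,7)@(7, 15): e=[20,20,-10] → .
    (1,8)@(3, 17): e=[6,18,6] → X
    (2,8)@(5, 17): e=[16,28,-14] → .
    (0,9)@(1, 19): e=[2,26,2] → X
    (1,9)@(3, 19): e=[12,36,-18] → .
    (0,10)@(1, 21): e=[8,44,-22] → .
  covered (5 px):
    . . . . . . .
    . . . . . . .
    . . . . . . .
    . . . . . . .
    . . . . . . .
    . . . . . . .
    . . . X . . .
    . X X . . . .
    . X . . . . .
    X . . . . . .
    . . . . . . .
    . . . . . . .
T1:
  2·area = 16  (B↔C swapped to make it positive)
  edge (6, 8)→(4, 21): d=(-2,13) right/bottom  bias=-1
  edge (4, 21)→(6, 0): d=(2,-21) top-left  bias=+0
  edge (6, 0)→(6, 8): d=(0,8) right/bottom  bias=-1
    (2,5)@(5, 11): e=[7,1,8] → X
    (3,5)@(7, 11): e=[-19,43,-8] → .
    (2,6)@(5, 13): e=[3,5,8] → X
    (3,6)@(7, 13): e=[-23,47,-8] → .
    (2,7)@(5, 15): e=[-1,9,8] → .
  covered (2 px):
    . . . . . . .
    . . . . . . .
    . . . . . . .
    . . . . . . .
    . . . . . . .
    . . X . . . .
    . . X . . . .
    . . . . . . .
    . . . . . . .
    . . . . . . .
    . . . . . . .
    . . . . . . .
T2:
  2·area = 36
  edge (10, 4)→(12, 4): d=(2,0) top-left  bias=+0
  edge (12, 4)→(14, 22): d=(2,18) right/bottom  bias=-1
  edge (14, 22)→(10, 4): d=(-4,-18) top-left  bias=+0
    (5,2)@(11, 5): e=[2,20,14] → X
    (6,2)@(13, 5): e=[2,-16,50] → .
    (5,3)@(11, 7): e=[6,24,6] → X
    (6,3)@(13, 7): e=[6,-12,42] → .
    (5,4)@(11, 9): e=[10,28,-2] → .
    (6,6)@(13, 13): e=[18,0,18] → .  [on edge]
    (6,7)@(13, 15): e=[22,4,10] → X
    (6,8)@(13, 17): e=[26,8,2] → X
    (6,9)@(13, 19): e=[30,12,-6] → .
  covered (4 px):
    . . . . . . .
    . . . . . . .
    . . . . . X .
    . . . . . X .
    . . . . . . .
    . . . . . . .
    . . . . . . .
    . . . . . . X
    . . . . . . X
    . . . . . . .
    . . . . . . .
    . . . . . . .

Z-buffer (winner per pixel, '.' = empty):
  . . . . . . .
  . . . . . . .
  . . . . . 2 .
  . . . . . 2 .
  . . . . . . .
  . . 1 . . . .
  . . 1 0 . . .
  . 0 0 . . . 2
  . 0 . . . . 2
  0 . . . . . .
  . . . . . . .
  . . . . . . .

Answer: -1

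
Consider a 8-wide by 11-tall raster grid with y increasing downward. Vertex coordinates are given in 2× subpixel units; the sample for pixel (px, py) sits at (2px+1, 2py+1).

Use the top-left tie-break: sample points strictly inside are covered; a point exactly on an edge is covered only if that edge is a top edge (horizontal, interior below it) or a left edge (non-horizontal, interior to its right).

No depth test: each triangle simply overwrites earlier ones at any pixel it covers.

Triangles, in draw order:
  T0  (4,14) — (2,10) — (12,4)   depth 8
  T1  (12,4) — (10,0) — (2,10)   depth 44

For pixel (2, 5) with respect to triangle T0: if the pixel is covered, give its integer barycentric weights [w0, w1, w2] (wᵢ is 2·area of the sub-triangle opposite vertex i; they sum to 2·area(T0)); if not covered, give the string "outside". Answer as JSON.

T0:
  2·area = 52
  edge (4, 14)→(2, 10): d=(-2,-4) top-left  bias=+0
  edge (2, 10)→(12, 4): d=(10,-6) top-left  bias=+0
  edge (12, 4)→(4, 14): d=(-8,10) right/bottom  bias=-1
    (5,2)@(11, 5): e=[46,4,2] → #
    (6,2)@(13, 5): e=[54,16,-18] → ·
    (3,3)@(7, 7): e=[26,0,26] → #  [on edge]
    (4,3)@(9, 7): e=[34,12,6] → #
    (5,3)@(11, 7): e=[42,24,-14] → ·
    (2,4)@(5, 9): e=[14,8,30] → #
    (4,4)@(9, 9): e=[30,32,-10] → ·
    (1,5)@(3, 11): e=[2,16,34] → #
    (3,5)@(7, 11): e=[18,40,-6] → ·
    (1,6)@(3, 13): e=[-2,36,18] → ·
    (2,6)@(5, 13): e=[6,48,-2] → ·
  covered (7 px):
    · · · · · · · ·
    · · · · · · · ·
    · · · · · # · ·
    · · · # # · · ·
    · · # # · · · ·
    · # # · · · · ·
    · · · · · · · ·
    · · · · · · · ·
    · · · · · · · ·
    · · · · · · · ·
    · · · · · · · ·
T1:
  2·area = 52  (B↔C swapped to make it positive)
  edge (12, 4)→(2, 10): d=(-10,6) right/bottom  bias=-1
  edge (2, 10)→(10, 0): d=(8,-10) top-left  bias=+0
  edge (10, 0)→(12, 4): d=(2,4) right/bottom  bias=-1
    (4,1)@(9, 3): e=[28,14,10] → #
    (5,1)@(11, 3): e=[16,34,2] → #
    (6,1)@(13, 3): e=[4,54,-6] → ·
    (3,2)@(7, 5): e=[20,10,22] → #
    (5,2)@(11, 5): e=[-4,50,6] → ·
    (2,3)@(5, 7): e=[12,6,34] → #
    (3,3)@(7, 7): e=[0,26,26] → ·  [on edge]
    (4,3)@(9, 7): e=[-12,46,18] → ·
    (1,4)@(3, 9): e=[4,2,46] → #
    (2,4)@(5, 9): e=[-8,22,38] → ·
    (1,5)@(3, 11): e=[-16,18,50] → ·
  covered (6 px):
    · · · · · · · ·
    · · · · # # · ·
    · · · # # · · ·
    · · # · · · · ·
    · # · · · · · ·
    · · · · · · · ·
    · · · · · · · ·
    · · · · · · · ·
    · · · · · · · ·
    · · · · · · · ·
    · · · · · · · ·

Answer: [28,14,10]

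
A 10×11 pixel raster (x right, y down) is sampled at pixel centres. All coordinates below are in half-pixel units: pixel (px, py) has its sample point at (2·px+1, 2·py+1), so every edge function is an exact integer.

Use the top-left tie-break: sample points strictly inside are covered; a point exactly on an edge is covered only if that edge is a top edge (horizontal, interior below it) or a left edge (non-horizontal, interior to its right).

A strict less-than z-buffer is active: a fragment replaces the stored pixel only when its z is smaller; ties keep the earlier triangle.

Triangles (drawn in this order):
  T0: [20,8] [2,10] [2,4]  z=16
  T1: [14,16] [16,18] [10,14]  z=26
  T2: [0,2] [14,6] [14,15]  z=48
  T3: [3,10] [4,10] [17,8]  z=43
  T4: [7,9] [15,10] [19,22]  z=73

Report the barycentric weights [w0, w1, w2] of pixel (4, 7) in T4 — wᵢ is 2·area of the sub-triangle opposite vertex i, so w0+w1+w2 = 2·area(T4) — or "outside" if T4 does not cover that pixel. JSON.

T0:
  2·area = 108
  edge (20, 8)→(2, 10): d=(-18,2) right/bottom  bias=-1
  edge (2, 10)→(2, 4): d=(0,-6) top-left  bias=+0
  edge (2, 4)→(20, 8): d=(18,4) right/bottom  bias=-1
    (1,2)@(3, 5): e=[88,6,14] → #
    (2,2)@(5, 5): e=[84,18,6] → #
    (3,2)@(7, 5): e=[80,30,-2] → ·
    (1,3)@(3, 7): e=[52,6,50] → #
    (3,3)@(7, 7): e=[44,30,34] → #
    (4,3)@(9, 7): e=[40,42,26] → #
    (5,3)@(11, 7): e=[36,54,18] → #
    (6,3)@(13, 7): e=[32,66,10] → #
    (7,3)@(15, 7): e=[28,78,2] → #
    (8,3)@(17, 7): e=[24,90,-6] → ·
    (1,4)@(3, 9): e=[16,6,86] → #
    (5,4)@(11, 9): e=[0,54,54] → ·  [on edge]
  covered (13 px):
    · · · · · · · · · ·
    · · · · · · · · · ·
    · # # · · · · · · ·
    · # # # # # # # · ·
    · # # # # · · · · ·
    · · · · · · · · · ·
    · · · · · · · · · ·
    · · · · · · · · · ·
    · · · · · · · · · ·
    · · · · · · · · · ·
    · · · · · · · · · ·
T1:
  2·area = 4
  edge (14, 16)→(16, 18): d=(2,2) right/bottom  bias=-1
  edge (16, 18)→(10, 14): d=(-6,-4) top-left  bias=+0
  edge (10, 14)→(14, 16): d=(4,2) right/bottom  bias=-1
    (0,1)@(1, 3): e=[0,30,-26] → ·  [on edge]
    (1,2)@(3, 5): e=[0,26,-22] → ·  [on edge]
    (2,3)@(5, 7): e=[0,22,-18] → ·  [on edge]
    (3,4)@(7, 9): e=[0,18,-14] → ·  [on edge]
    (4,5)@(9, 11): e=[0,14,-10] → ·  [on edge]
    (5,6)@(11, 13): e=[0,10,-6] → ·  [on edge]
    (6,7)@(13, 15): e=[0,6,-2] → ·  [on edge]
    (7,8)@(15, 17): e=[0,2,2] → ·  [on edge]
    (8,9)@(17, 19): e=[0,-2,6] → ·  [on edge]
    (9,10)@(19, 21): e=[0,-6,10] → ·  [on edge]
  covered (0 px):
    · · · · · · · · · ·
    · · · · · · · · · ·
    · · · · · · · · · ·
    · · · · · · · · · ·
    · · · · · · · · · ·
    · · · · · · · · · ·
    · · · · · · · · · ·
    · · · · · · · · · ·
    · · · · · · · · · ·
    · · · · · · · · · ·
    · · · · · · · · · ·
T2:
  2·area = 126
  edge (0, 2)→(14, 6): d=(14,4) right/bottom  bias=-1
  edge (14, 6)→(14, 15): d=(0,9) right/bottom  bias=-1
  edge (14, 15)→(0, 2): d=(-14,-13) top-left  bias=+0
    (1,1)@(3, 3): e=[2,99,25] → #
    (2,1)@(5, 3): e=[-6,81,51] → ·
    (1,2)@(3, 5): e=[30,99,-3] → ·
    (2,2)@(5, 5): e=[22,81,23] → #
    (3,2)@(7, 5): e=[14,63,49] → #
    (4,2)@(9, 5): e=[6,45,75] → #
    (5,2)@(11, 5): e=[-2,27,101] → ·
    (2,3)@(5, 7): e=[50,81,-5] → ·
    (3,3)@(7, 7): e=[42,63,21] → #
    (5,3)@(11, 7): e=[26,27,73] → #
    (6,3)@(13, 7): e=[18,9,99] → #
    (7,3)@(15, 7): e=[10,-9,125] → ·
  covered (14 px):
    · · · · · · · · · ·
    · # · · · · · · · ·
    · · # # # · · · · ·
    · · · # # # # · · ·
    · · · · # # # · · ·
    · · · · · # # · · ·
    · · · · · · # · · ·
    · · · · · · · · · ·
    · · · · · · · · · ·
    · · · · · · · · · ·
    · · · · · · · · · ·
T3:
  2·area = 2  (B↔C swapped to make it positive)
  edge (3, 10)→(17, 8): d=(14,-2) top-left  bias=+0
  edge (17, 8)→(4, 10): d=(-13,2) right/bottom  bias=-1
  edge (4, 10)→(3, 10): d=(-1,0) right/bottom  bias=-1
  covered (0 px):
    · · · · · · · · · ·
    · · · · · · · · · ·
    · · · · · · · · · ·
    · · · · · · · · · ·
    · · · · · · · · · ·
    · · · · · · · · · ·
    · · · · · · · · · ·
    · · · · · · · · · ·
    · · · · · · · · · ·
    · · · · · · · · · ·
    · · · · · · · · · ·
T4:
  2·area = 92
  edge (7, 9)→(15, 10): d=(8,1) right/bottom  bias=-1
  edge (15, 10)→(19, 22): d=(4,12) right/bottom  bias=-1
  edge (19, 22)→(7, 9): d=(-12,-13) top-left  bias=+0
    (3,4)@(7, 9): e=[0,92,0] → ·  [on edge]
    (4,5)@(9, 11): e=[14,76,2] → #
    (5,5)@(11, 11): e=[12,52,28] → #
    (6,5)@(13, 11): e=[10,28,54] → #
    (7,5)@(15, 11): e=[8,4,80] → #
    (8,5)@(17, 11): e=[6,-20,106] → ·
    (4,6)@(9, 13): e=[30,84,-22] → ·
    (5,6)@(11, 13): e=[28,60,4] → #
    (8,6)@(17, 13): e=[22,-12,82] → ·
    (5,7)@(11, 15): e=[44,68,-20] → ·
    (6,7)@(13, 15): e=[42,44,6] → #
    (8,7)@(17, 15): e=[38,-4,58] → ·
  covered (12 px):
    · · · · · · · · · ·
    · · · · · · · · · ·
    · · · · · · · · · ·
    · · · · · · · · · ·
    · · · · · · · · · ·
    · · · · # # # # · ·
    · · · · · # # # · ·
    · · · · · · # # · ·
    · · · · · · · # # ·
    · · · · · · · · # ·
    · · · · · · · · · ·

Answer: "outside"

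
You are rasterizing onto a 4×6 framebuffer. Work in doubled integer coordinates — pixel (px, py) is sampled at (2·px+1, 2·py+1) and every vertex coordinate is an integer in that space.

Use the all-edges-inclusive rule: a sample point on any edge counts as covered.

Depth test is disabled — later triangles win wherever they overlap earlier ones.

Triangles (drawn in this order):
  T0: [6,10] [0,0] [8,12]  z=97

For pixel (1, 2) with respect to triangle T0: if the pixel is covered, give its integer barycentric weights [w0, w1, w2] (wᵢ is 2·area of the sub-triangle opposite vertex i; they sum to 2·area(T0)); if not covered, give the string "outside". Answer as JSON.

T0:
  2·area = 8
  edge (6, 10)→(0, 0): d=(-6,-10) inclusive
  edge (0, 0)→(8, 12): d=(8,12) inclusive
  edge (8, 12)→(6, 10): d=(-2,-2) inclusive
    (0,2)@(1, 5): e=[-20,28,0] → ·  [on edge]
    (1,2)@(3, 5): e=[0,4,4] → █  [on edge]
    (2,2)@(5, 5): e=[20,-20,8] → ·
    (1,3)@(3, 7): e=[-12,20,0] → ·  [on edge]
    (2,4)@(5, 9): e=[-4,12,0] → ·  [on edge]
    (3,5)@(7, 11): e=[4,4,0] → █  [on edge]
  covered (2 px):
    · · · ·
    · · · ·
    · █ · ·
    · · · ·
    · · · ·
    · · · █

Answer: [4,4,0]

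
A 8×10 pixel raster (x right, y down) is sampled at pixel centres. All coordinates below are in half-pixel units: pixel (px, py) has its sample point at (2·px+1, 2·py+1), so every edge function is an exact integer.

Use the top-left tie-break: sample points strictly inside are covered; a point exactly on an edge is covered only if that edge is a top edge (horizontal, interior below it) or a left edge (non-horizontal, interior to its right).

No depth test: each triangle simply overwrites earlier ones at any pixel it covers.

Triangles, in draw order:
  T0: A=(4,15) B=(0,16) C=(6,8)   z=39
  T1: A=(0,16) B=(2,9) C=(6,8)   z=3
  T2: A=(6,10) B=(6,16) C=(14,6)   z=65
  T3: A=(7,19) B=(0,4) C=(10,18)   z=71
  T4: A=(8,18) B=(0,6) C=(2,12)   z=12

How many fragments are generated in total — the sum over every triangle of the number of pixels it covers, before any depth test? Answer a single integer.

T0:
  2·area = 26
  edge (4, 15)→(0, 16): d=(-4,1) right/bottom  bias=-1
  edge (0, 16)→(6, 8): d=(6,-8) top-left  bias=+0
  edge (6, 8)→(4, 15): d=(-2,7) right/bottom  bias=-1
    (2,5)@(5, 11): e=[15,10,1] → █
    (3,5)@(7, 11): e=[13,26,-13] → ·
    (1,6)@(3, 13): e=[9,6,11] → █
    (2,6)@(5, 13): e=[7,22,-3] → ·
    (0,7)@(1, 15): e=[3,2,21] → █
    (2,7)@(5, 15): e=[-1,34,-7] → ·
    (0,8)@(1, 17): e=[-5,14,17] → ·
    (1,8)@(3, 17): e=[-7,30,3] → ·
  covered (4 px):
    · · · · · · · ·
    · · · · · · · ·
    · · · · · · · ·
    · · · · · · · ·
    · · · · · · · ·
    · · █ · · · · ·
    · █ · · · · · ·
    █ █ · · · · · ·
    · · · · · · · ·
    · · · · · · · ·
T1:
  2·area = 26
  edge (0, 16)→(2, 9): d=(2,-7) top-left  bias=+0
  edge (2, 9)→(6, 8): d=(4,-1) top-left  bias=+0
  edge (6, 8)→(0, 16): d=(-6,8) right/bottom  bias=-1
    (1,4)@(3, 9): e=[7,1,18] → █
    (2,4)@(5, 9): e=[21,3,2] → █
    (3,4)@(7, 9): e=[35,5,-14] → ·
    (1,5)@(3, 11): e=[11,9,6] → █
    (2,5)@(5, 11): e=[25,11,-10] → ·
    (0,6)@(1, 13): e=[1,15,10] → █
    (1,6)@(3, 13): e=[15,17,-6] → ·
    (0,7)@(1, 15): e=[5,23,-2] → ·
  covered (4 px):
    · · · · · · · ·
    · · · · · · · ·
    · · · · · · · ·
    · · · · · · · ·
    · █ █ · · · · ·
    · █ · · · · · ·
    █ · · · · · · ·
    · · · · · · · ·
    · · · · · · · ·
    · · · · · · · ·
T2:
  2·area = 48  (B↔C swapped to make it positive)
  edge (6, 10)→(14, 6): d=(8,-4) top-left  bias=+0
  edge (14, 6)→(6, 16): d=(-8,10) right/bottom  bias=-1
  edge (6, 16)→(6, 10): d=(0,-6) top-left  bias=+0
    (6,3)@(13, 7): e=[4,2,42] → █
    (7,3)@(15, 7): e=[12,-18,54] → ·
    (4,4)@(9, 9): e=[4,26,18] → █
    (5,4)@(11, 9): e=[12,6,30] → █
    (6,4)@(13, 9): e=[20,-14,42] → ·
    (3,5)@(7, 11): e=[12,30,6] → █
    (5,5)@(11, 11): e=[28,-10,30] → ·
    (3,6)@(7, 13): e=[28,14,6] → █
    (4,6)@(9, 13): e=[36,-6,18] → ·
    (3,7)@(7, 15): e=[44,-2,6] → ·
  covered (6 px):
    · · · · · · · ·
    · · · · · · · ·
    · · · · · · · ·
    · · · · · · █ ·
    · · · · █ █ · ·
    · · · █ █ · · ·
    · · · █ · · · ·
    · · · · · · · ·
    · · · · · · · ·
    · · · · · · · ·
T3:
  2·area = 52
  edge (7, 19)→(0, 4): d=(-7,-15) top-left  bias=+0
  edge (0, 4)→(10, 18): d=(10,14) right/bottom  bias=-1
  edge (10, 18)→(7, 19): d=(-3,1) right/bottom  bias=-1
    (1,4)@(3, 9): e=[10,8,34] → █
    (2,4)@(5, 9): e=[40,-20,32] → ·
    (1,5)@(3, 11): e=[-4,28,28] → ·
    (2,5)@(5, 11): e=[26,0,26] → ·  [on edge]
    (2,6)@(5, 13): e=[12,20,20] → █
    (3,6)@(7, 13): e=[42,-8,18] → ·
    (2,7)@(5, 15): e=[-2,40,14] → ·
    (3,7)@(7, 15): e=[28,12,12] → █
    (4,7)@(9, 15): e=[58,-16,10] → ·
    (3,8)@(7, 17): e=[14,32,6] → █
    (4,8)@(9, 17): e=[44,4,4] → █
    (5,8)@(11, 17): e=[74,-24,2] → ·
    (6,8)@(13, 17): e=[104,-52,0] → ·  [on edge]
    (3,9)@(7, 19): e=[0,52,0] → ·  [on edge]
  covered (5 px):
    · · · · · · · ·
    · · · · · · · ·
    · · · · · · · ·
    · · · · · · · ·
    · █ · · · · · ·
    · · · · · · · ·
    · · █ · · · · ·
    · · · █ · · · ·
    · · · █ █ · · ·
    · · · · · · · ·
T4:
  2·area = 24  (B↔C swapped to make it positive)
  edge (8, 18)→(2, 12): d=(-6,-6) top-left  bias=+0
  edge (2, 12)→(0, 6): d=(-2,-6) top-left  bias=+0
  edge (0, 6)→(8, 18): d=(8,12) right/bottom  bias=-1
    (0,4)@(1, 9): e=[12,0,12] → █  [on edge]
    (1,4)@(3, 9): e=[24,12,-12] → ·
    (0,5)@(1, 11): e=[0,-4,28] → ·  [on edge]
    (1,5)@(3, 11): e=[12,8,4] → █
    (2,5)@(5, 11): e=[24,20,-20] → ·
    (1,6)@(3, 13): e=[0,4,20] → █  [on edge]
    (2,6)@(5, 13): e=[12,16,-4] → ·
    (1,7)@(3, 15): e=[-12,0,36] → ·  [on edge]
    (2,7)@(5, 15): e=[0,12,12] → █  [on edge]
    (3,7)@(7, 15): e=[12,24,-12] → ·
    (2,8)@(5, 17): e=[-12,8,28] → ·
    (3,8)@(7, 17): e=[0,20,4] → █  [on edge]
    (4,9)@(9, 19): e=[0,28,-4] → ·  [on edge]
  covered (5 px):
    · · · · · · · ·
    · · · · · · · ·
    · · · · · · · ·
    · · · · · · · ·
    █ · · · · · · ·
    · █ · · · · · ·
    · █ · · · · · ·
    · · █ · · · · ·
    · · · █ · · · ·
    · · · · · · · ·

Result: 24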